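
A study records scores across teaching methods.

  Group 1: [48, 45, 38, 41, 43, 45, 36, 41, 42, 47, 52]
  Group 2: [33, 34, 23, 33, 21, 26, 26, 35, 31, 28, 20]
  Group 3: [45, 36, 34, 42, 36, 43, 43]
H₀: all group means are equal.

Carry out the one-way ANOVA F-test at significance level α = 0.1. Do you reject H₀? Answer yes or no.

Group means [43.45, 28.18, 39.86], grand mean 36.793
SSB = Σnᵢ(x̄ᵢ−x̄)² = 1369.538; SSW = ΣΣ(x−x̄ᵢ)² = 615.221
MSB = 1369.538/2 = 684.7689; MSW = 615.221/26 = 23.6623
F = MSB/MSW = 28.9392
df = (2, 26)
p-value (upper-tail) = 0.00000
At α=0.1: p < α → reject H₀

reject H₀: yes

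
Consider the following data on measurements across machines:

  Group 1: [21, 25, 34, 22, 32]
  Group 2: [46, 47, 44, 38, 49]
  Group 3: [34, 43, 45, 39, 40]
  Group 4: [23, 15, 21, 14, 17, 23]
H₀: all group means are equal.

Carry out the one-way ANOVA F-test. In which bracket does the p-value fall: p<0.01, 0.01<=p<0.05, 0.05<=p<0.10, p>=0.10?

p-value bracket: p<0.01

Group means [26.80, 44.80, 40.20, 18.83], grand mean 32.000
SSB = Σnᵢ(x̄ᵢ−x̄)² = 2330.767; SSW = ΣΣ(x−x̄ᵢ)² = 361.233
MSB = 2330.767/3 = 776.9222; MSW = 361.233/17 = 21.2490
F = MSB/MSW = 36.5627
df = (3, 17)
p-value (upper-tail) = 0.00000
→ bracket: p<0.01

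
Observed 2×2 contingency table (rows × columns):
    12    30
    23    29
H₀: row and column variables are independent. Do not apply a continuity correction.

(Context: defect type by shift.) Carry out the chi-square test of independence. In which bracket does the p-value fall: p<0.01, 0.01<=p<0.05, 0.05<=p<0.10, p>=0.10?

Row totals [42, 52], col totals [35, 59], n=94
χ² = (12−15.64)²/15.64 + (30−26.36)²/26.36 + (23−19.36)²/19.36 + (29−32.64)²/32.64 = 2.4379
df = 1
p-value (upper-tail) = 0.11844
→ bracket: p>=0.10

p-value bracket: p>=0.10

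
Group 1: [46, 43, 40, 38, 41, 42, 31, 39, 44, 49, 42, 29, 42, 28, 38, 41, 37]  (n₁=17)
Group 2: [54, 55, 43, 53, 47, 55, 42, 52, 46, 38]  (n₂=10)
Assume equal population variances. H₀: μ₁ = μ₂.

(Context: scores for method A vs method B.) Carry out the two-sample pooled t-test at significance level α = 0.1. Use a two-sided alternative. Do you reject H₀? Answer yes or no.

x̄₁=39.412, s₁=5.669, n₁=17
x̄₂=48.500, s₂=6.133, n₂=10
s_p² = [16·5.669² + 9·6.133²]/25 = 34.1047
SE = √(s_p²·(1/17+1/10)) = 2.3274
t = (39.412−48.500)/2.3274 = -3.9049
df = 25
p-value (two-sided) = 0.00063
At α=0.1: p < α → reject H₀

reject H₀: yes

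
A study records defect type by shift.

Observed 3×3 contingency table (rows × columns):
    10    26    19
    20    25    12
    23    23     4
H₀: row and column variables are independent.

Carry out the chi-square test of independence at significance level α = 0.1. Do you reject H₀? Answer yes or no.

reject H₀: yes

Row totals [55, 57, 50], col totals [53, 74, 35], n=162
χ² = (10−17.99)²/17.99 + (26−25.12)²/25.12 + (19−11.88)²/11.88 + (20−18.65)²/18.65 + (25−26.04)²/26.04 + (12−12.31)²/12.31 + (23−16.36)²/16.36 + (23−22.84)²/22.84 + (4−10.80)²/10.80 = 14.9738
df = 4
p-value (upper-tail) = 0.00476
At α=0.1: p < α → reject H₀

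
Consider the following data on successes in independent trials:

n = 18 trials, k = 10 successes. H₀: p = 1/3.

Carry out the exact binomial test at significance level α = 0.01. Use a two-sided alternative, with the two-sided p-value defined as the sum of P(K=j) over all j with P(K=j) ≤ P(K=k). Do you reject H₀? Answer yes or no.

reject H₀: no

Exact binomial: n=18, k=10, p₀=1/3=0.3333
P(X=j) = C(n,j)·p₀^j·(1−p₀)^(n−j); p = Σ P(X=j) over j with P(X=j) ≤ P(X=10)
p-value (two-sided) = 0.07600
At α=0.01: p ≥ α → fail to reject H₀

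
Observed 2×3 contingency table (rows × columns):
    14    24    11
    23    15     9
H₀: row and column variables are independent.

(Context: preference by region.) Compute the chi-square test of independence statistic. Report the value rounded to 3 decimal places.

test statistic = 4.426

Row totals [49, 47], col totals [37, 39, 20], n=96
χ² = (14−18.89)²/18.89 + (24−19.91)²/19.91 + (11−10.21)²/10.21 + (23−18.11)²/18.11 + (15−19.09)²/19.09 + (9−9.79)²/9.79 = 4.4264
df = 2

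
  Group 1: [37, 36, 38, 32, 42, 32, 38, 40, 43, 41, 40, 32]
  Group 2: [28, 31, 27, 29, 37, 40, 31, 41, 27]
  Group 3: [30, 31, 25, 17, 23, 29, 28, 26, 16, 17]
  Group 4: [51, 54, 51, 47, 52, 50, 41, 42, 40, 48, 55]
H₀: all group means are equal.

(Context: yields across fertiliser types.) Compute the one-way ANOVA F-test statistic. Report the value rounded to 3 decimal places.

test statistic = 41.332

Group means [37.58, 32.33, 24.20, 48.27], grand mean 36.071
SSB = Σnᵢ(x̄ᵢ−x̄)² = 3200.087; SSW = ΣΣ(x−x̄ᵢ)² = 980.698
MSB = 3200.087/3 = 1066.6957; MSW = 980.698/38 = 25.8079
F = MSB/MSW = 41.3322
df = (3, 38)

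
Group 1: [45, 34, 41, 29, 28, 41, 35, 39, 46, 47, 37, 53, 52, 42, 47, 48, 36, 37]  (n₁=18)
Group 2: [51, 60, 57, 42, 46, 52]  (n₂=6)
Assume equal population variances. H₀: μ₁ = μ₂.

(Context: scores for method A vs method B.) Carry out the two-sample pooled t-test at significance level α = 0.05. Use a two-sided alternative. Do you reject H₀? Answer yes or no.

reject H₀: yes

x̄₁=40.944, s₁=7.223, n₁=18
x̄₂=51.333, s₂=6.683, n₂=6
s_p² = [17·7.223² + 5·6.683²]/22 = 50.4672
SE = √(s_p²·(1/18+1/6)) = 3.3489
t = (40.944−51.333)/3.3489 = -3.1022
df = 22
p-value (two-sided) = 0.00520
At α=0.05: p < α → reject H₀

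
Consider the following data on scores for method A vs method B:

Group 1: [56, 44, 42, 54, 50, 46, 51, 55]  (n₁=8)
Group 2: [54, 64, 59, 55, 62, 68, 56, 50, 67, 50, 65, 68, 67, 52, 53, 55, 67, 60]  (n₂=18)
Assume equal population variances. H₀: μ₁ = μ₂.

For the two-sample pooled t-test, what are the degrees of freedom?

degrees of freedom = 24

df = n₁ + n₂ − 2 = 8 + 18 − 2 = 24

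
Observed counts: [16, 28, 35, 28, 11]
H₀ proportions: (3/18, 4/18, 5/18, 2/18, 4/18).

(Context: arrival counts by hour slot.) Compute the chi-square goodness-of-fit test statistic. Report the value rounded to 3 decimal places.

n = 118; E_i = n·p_i = [19.67, 26.22, 32.78, 13.11, 26.22]
χ² = (16−19.67)²/19.67 + (28−26.22)²/26.22 + (35−32.78)²/32.78 + (28−13.11)²/13.11 + (11−26.22)²/26.22 = 26.6992
df = 4

test statistic = 26.699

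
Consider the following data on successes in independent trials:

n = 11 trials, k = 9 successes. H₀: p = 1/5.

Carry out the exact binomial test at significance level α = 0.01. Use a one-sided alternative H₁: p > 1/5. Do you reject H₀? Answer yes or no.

reject H₀: yes

Exact binomial: n=11, k=9, p₀=1/5=0.2000
P(X≥9) from Σ C(n,i)·p₀^i·(1−p₀)^(n−i)
p-value (one-sided, H₁ greater) = 0.00002
At α=0.01: p < α → reject H₀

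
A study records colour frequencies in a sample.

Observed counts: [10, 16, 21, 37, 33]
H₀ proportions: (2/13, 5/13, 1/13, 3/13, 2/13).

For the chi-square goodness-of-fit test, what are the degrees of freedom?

degrees of freedom = 4

df = k − 1 = 5 − 1 = 4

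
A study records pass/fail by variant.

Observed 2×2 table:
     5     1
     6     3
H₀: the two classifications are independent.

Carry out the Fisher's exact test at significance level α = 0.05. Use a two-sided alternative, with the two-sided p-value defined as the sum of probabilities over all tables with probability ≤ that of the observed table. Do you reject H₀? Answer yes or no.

Margins: r₁=6, r₂=9, c₁=11, c₂=4, n=15
p_obs = C(6,5)·C(9,6)/C(15,11); sum pmf over tables with pmf ≤ p_obs
p-value (two-sided) = 0.60440
At α=0.05: p ≥ α → fail to reject H₀

reject H₀: no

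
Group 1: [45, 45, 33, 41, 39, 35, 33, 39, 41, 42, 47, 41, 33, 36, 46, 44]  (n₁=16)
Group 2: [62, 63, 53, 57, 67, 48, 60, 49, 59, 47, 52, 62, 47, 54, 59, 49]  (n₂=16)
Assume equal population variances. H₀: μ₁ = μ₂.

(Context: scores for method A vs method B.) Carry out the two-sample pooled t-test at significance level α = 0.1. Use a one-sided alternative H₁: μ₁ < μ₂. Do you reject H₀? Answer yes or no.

x̄₁=40.000, s₁=4.817, n₁=16
x̄₂=55.500, s₂=6.460, n₂=16
s_p² = [15·4.817² + 15·6.460²]/30 = 32.4667
SE = √(s_p²·(1/16+1/16)) = 2.0145
t = (40.000−55.500)/2.0145 = -7.6941
df = 30
p-value (one-sided, H₁ less) = 0.00000
At α=0.1: p < α → reject H₀

reject H₀: yes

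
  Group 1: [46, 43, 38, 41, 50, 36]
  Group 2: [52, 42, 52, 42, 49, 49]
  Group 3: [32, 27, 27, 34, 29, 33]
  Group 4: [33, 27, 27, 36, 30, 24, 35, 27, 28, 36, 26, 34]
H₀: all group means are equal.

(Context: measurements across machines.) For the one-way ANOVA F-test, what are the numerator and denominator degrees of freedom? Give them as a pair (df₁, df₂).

k = 4 groups, N = 30 total
df = (k−1, N−k) = (4−1, 30−4) = (3, 26)

degrees of freedom = [3, 26]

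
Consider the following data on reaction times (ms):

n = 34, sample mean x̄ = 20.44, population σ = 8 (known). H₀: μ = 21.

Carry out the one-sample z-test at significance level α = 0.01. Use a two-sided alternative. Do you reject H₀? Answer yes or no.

reject H₀: no

SE = σ/√n = 8/√34 = 1.3720
z = (x̄−μ₀)/SE = (20.44−21)/1.3720 = -0.4082
p-value (two-sided) = 0.68315
At α=0.01: p ≥ α → fail to reject H₀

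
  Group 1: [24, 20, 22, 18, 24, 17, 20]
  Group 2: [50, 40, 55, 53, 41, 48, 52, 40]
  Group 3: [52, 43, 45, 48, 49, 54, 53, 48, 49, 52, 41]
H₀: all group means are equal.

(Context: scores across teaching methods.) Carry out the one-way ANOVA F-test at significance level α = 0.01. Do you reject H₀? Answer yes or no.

reject H₀: yes

Group means [20.71, 47.38, 48.55], grand mean 40.692
SSB = Σnᵢ(x̄ᵢ−x̄)² = 3829.508; SSW = ΣΣ(x−x̄ᵢ)² = 488.031
MSB = 3829.508/2 = 1914.7538; MSW = 488.031/23 = 21.2187
F = MSB/MSW = 90.2388
df = (2, 23)
p-value (upper-tail) = 0.00000
At α=0.01: p < α → reject H₀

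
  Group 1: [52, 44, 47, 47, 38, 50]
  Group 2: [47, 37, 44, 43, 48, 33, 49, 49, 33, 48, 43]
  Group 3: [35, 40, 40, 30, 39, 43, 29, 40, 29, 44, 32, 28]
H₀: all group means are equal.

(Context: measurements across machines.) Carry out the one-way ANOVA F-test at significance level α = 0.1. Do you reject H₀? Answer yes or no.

reject H₀: yes

Group means [46.33, 43.09, 35.75], grand mean 40.724
SSB = Σnᵢ(x̄ᵢ−x̄)² = 547.301; SSW = ΣΣ(x−x̄ᵢ)² = 880.492
MSB = 547.301/2 = 273.6503; MSW = 880.492/26 = 33.8651
F = MSB/MSW = 8.0806
df = (2, 26)
p-value (upper-tail) = 0.00187
At α=0.1: p < α → reject H₀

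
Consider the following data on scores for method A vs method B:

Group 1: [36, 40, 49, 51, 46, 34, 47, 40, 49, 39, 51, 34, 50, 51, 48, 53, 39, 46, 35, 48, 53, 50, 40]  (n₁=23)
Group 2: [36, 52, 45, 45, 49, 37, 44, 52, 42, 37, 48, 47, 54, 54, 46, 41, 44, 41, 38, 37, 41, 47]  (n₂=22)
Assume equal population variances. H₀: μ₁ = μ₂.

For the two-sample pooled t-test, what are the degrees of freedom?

df = n₁ + n₂ − 2 = 23 + 22 − 2 = 43

degrees of freedom = 43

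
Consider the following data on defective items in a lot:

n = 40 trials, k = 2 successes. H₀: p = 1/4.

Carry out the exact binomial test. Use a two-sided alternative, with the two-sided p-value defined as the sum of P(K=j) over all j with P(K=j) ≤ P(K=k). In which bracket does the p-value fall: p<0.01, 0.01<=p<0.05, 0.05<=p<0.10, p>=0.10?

Exact binomial: n=40, k=2, p₀=1/4=0.2500
P(X=j) = C(n,j)·p₀^j·(1−p₀)^(n−j); p = Σ P(X=j) over j with P(X=j) ≤ P(X=2)
p-value (two-sided) = 0.00159
→ bracket: p<0.01

p-value bracket: p<0.01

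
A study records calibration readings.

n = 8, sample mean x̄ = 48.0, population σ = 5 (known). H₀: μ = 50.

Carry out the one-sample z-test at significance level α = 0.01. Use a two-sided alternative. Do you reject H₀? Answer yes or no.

reject H₀: no

SE = σ/√n = 5/√8 = 1.7678
z = (x̄−μ₀)/SE = (48.0−50)/1.7678 = -1.1314
p-value (two-sided) = 0.25790
At α=0.01: p ≥ α → fail to reject H₀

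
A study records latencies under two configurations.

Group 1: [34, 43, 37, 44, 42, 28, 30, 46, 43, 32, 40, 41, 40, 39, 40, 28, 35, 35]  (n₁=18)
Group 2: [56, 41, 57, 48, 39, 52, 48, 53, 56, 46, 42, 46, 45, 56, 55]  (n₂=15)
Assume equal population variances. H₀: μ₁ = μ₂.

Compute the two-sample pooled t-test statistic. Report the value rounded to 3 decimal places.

x̄₁=37.611, s₁=5.532, n₁=18
x̄₂=49.333, s₂=6.091, n₂=15
s_p² = [17·5.532² + 14·6.091²]/31 = 33.5358
SE = √(s_p²·(1/18+1/15)) = 2.0246
t = (37.611−49.333)/2.0246 = -5.7900
df = 31

test statistic = -5.790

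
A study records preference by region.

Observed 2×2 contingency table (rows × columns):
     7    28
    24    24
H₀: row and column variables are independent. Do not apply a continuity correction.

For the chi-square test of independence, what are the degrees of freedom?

df = (r−1)(c−1) = (2−1)·(2−1) = 1

degrees of freedom = 1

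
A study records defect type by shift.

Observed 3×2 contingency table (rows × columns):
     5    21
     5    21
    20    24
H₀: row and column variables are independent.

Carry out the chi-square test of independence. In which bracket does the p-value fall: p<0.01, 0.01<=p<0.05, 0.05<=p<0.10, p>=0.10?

p-value bracket: 0.01<=p<0.05

Row totals [26, 26, 44], col totals [30, 66], n=96
χ² = (5−8.12)²/8.12 + (21−17.88)²/17.88 + (5−8.12)²/8.12 + (21−17.88)²/17.88 + (20−13.75)²/13.75 + (24−30.25)²/30.25 = 7.6287
df = 2
p-value (upper-tail) = 0.02205
→ bracket: 0.01<=p<0.05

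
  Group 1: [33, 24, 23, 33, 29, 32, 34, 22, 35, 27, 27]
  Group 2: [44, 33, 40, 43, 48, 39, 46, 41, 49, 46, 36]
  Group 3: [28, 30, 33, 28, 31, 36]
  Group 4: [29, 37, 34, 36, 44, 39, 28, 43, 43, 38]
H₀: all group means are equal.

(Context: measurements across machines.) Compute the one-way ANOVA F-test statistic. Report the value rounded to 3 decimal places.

test statistic = 15.771

Group means [29.00, 42.27, 31.00, 37.10], grand mean 35.289
SSB = Σnᵢ(x̄ᵢ−x̄)² = 1114.734; SSW = ΣΣ(x−x̄ᵢ)² = 801.082
MSB = 1114.734/3 = 371.5780; MSW = 801.082/34 = 23.5612
F = MSB/MSW = 15.7707
df = (3, 34)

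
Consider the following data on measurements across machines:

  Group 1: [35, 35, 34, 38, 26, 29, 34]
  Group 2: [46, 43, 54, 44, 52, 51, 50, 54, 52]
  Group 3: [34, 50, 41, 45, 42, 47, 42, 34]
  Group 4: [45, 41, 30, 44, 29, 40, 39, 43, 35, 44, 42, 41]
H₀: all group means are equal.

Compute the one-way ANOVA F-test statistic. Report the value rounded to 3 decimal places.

Group means [33.00, 49.56, 41.88, 39.42], grand mean 41.250
SSB = Σnᵢ(x̄ᵢ−x̄)² = 1140.736; SSW = ΣΣ(x−x̄ᵢ)² = 782.014
MSB = 1140.736/3 = 380.2454; MSW = 782.014/32 = 24.4379
F = MSB/MSW = 15.5596
df = (3, 32)

test statistic = 15.560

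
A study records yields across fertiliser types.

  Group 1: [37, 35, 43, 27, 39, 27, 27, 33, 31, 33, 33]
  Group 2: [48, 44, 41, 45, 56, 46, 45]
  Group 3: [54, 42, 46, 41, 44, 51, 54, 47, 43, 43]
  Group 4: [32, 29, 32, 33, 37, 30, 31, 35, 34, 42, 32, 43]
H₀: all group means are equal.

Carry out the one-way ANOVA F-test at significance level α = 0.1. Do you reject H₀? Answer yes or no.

Group means [33.18, 46.43, 46.50, 34.17], grand mean 39.125
SSB = Σnᵢ(x̄ᵢ−x̄)² = 1600.858; SSW = ΣΣ(x−x̄ᵢ)² = 833.517
MSB = 1600.858/3 = 533.6192; MSW = 833.517/36 = 23.1533
F = MSB/MSW = 23.0473
df = (3, 36)
p-value (upper-tail) = 0.00000
At α=0.1: p < α → reject H₀

reject H₀: yes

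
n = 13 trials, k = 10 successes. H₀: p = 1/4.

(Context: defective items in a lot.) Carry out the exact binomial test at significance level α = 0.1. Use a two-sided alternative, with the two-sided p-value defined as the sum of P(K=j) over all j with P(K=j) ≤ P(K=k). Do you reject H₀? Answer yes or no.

reject H₀: yes

Exact binomial: n=13, k=10, p₀=1/4=0.2500
P(X=j) = C(n,j)·p₀^j·(1−p₀)^(n−j); p = Σ P(X=j) over j with P(X=j) ≤ P(X=10)
p-value (two-sided) = 0.00013
At α=0.1: p < α → reject H₀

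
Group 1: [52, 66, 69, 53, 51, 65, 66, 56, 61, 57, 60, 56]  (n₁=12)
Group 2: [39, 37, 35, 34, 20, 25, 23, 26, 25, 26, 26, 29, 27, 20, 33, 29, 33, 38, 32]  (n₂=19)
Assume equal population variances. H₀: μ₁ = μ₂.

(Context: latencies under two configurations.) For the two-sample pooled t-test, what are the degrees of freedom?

degrees of freedom = 29

df = n₁ + n₂ − 2 = 12 + 19 − 2 = 29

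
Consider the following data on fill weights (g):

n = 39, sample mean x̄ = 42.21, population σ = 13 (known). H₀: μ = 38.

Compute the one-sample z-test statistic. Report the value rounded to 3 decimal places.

SE = σ/√n = 13/√39 = 2.0817
z = (x̄−μ₀)/SE = (42.21−38)/2.0817 = 2.0224

test statistic = 2.022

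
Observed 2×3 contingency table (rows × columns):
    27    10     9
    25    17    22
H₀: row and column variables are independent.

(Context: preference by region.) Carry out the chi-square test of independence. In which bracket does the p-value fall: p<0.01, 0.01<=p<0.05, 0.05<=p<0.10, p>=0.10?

p-value bracket: p>=0.10

Row totals [46, 64], col totals [52, 27, 31], n=110
χ² = (27−21.75)²/21.75 + (10−11.29)²/11.29 + (9−12.96)²/12.96 + (25−30.25)²/30.25 + (17−15.71)²/15.71 + (22−18.04)²/18.04 = 4.5189
df = 2
p-value (upper-tail) = 0.10441
→ bracket: p>=0.10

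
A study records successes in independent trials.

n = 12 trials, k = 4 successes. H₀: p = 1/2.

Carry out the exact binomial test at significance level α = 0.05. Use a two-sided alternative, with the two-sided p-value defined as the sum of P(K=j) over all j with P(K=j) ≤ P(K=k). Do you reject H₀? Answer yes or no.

Exact binomial: n=12, k=4, p₀=1/2=0.5000
P(X=j) = C(n,j)·p₀^j·(1−p₀)^(n−j); p = Σ P(X=j) over j with P(X=j) ≤ P(X=4)
p-value (two-sided) = 0.38770
At α=0.05: p ≥ α → fail to reject H₀

reject H₀: no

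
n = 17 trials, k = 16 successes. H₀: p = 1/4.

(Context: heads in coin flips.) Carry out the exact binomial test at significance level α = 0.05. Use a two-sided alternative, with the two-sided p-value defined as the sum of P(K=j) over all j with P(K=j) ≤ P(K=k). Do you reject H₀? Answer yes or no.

reject H₀: yes

Exact binomial: n=17, k=16, p₀=1/4=0.2500
P(X=j) = C(n,j)·p₀^j·(1−p₀)^(n−j); p = Σ P(X=j) over j with P(X=j) ≤ P(X=16)
p-value (two-sided) = 0.00000
At α=0.05: p < α → reject H₀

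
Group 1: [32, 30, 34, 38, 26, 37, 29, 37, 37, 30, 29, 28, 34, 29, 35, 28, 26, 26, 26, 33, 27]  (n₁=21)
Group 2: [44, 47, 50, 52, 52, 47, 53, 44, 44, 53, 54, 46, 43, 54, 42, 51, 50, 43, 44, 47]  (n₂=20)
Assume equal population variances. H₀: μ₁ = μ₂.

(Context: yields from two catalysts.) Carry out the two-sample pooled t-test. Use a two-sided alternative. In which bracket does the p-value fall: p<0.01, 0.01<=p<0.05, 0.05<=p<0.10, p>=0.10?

x̄₁=31.000, s₁=4.147, n₁=21
x̄₂=48.000, s₂=4.155, n₂=20
s_p² = [20·4.147² + 19·4.155²]/39 = 17.2308
SE = √(s_p²·(1/21+1/20)) = 1.2969
t = (31.000−48.000)/1.2969 = -13.1078
df = 39
p-value (two-sided) = 0.00000
→ bracket: p<0.01

p-value bracket: p<0.01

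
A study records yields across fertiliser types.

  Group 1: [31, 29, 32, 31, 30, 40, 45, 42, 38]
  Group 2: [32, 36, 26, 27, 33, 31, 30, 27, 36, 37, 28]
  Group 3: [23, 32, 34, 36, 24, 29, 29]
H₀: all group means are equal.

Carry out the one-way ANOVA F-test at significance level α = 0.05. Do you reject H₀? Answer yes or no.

Group means [35.33, 31.18, 29.57], grand mean 32.148
SSB = Σnᵢ(x̄ᵢ−x̄)² = 148.057; SSW = ΣΣ(x−x̄ᵢ)² = 583.351
MSB = 148.057/2 = 74.0284; MSW = 583.351/24 = 24.3063
F = MSB/MSW = 3.0456
df = (2, 24)
p-value (upper-tail) = 0.06626
At α=0.05: p ≥ α → fail to reject H₀

reject H₀: no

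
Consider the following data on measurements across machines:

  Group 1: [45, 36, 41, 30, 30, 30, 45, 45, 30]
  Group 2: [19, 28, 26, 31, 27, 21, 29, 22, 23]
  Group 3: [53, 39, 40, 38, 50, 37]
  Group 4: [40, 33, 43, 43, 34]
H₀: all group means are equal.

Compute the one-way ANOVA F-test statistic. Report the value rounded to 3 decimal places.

test statistic = 12.961

Group means [36.89, 25.11, 42.83, 38.60], grand mean 34.759
SSB = Σnᵢ(x̄ᵢ−x̄)² = 1343.499; SSW = ΣΣ(x−x̄ᵢ)² = 863.811
MSB = 1343.499/3 = 447.8331; MSW = 863.811/25 = 34.5524
F = MSB/MSW = 12.9610
df = (3, 25)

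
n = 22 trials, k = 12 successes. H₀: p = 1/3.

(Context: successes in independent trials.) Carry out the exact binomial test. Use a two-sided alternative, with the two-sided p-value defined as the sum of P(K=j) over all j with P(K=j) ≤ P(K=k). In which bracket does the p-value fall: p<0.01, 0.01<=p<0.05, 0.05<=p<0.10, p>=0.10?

p-value bracket: 0.01<=p<0.05

Exact binomial: n=22, k=12, p₀=1/3=0.3333
P(X=j) = C(n,j)·p₀^j·(1−p₀)^(n−j); p = Σ P(X=j) over j with P(X=j) ≤ P(X=12)
p-value (two-sided) = 0.04203
→ bracket: 0.01<=p<0.05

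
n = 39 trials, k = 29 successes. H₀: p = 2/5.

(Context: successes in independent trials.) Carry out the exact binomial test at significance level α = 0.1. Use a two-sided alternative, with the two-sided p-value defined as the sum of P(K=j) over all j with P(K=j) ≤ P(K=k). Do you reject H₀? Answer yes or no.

Exact binomial: n=39, k=29, p₀=2/5=0.4000
P(X=j) = C(n,j)·p₀^j·(1−p₀)^(n−j); p = Σ P(X=j) over j with P(X=j) ≤ P(X=29)
p-value (two-sided) = 0.00002
At α=0.1: p < α → reject H₀

reject H₀: yes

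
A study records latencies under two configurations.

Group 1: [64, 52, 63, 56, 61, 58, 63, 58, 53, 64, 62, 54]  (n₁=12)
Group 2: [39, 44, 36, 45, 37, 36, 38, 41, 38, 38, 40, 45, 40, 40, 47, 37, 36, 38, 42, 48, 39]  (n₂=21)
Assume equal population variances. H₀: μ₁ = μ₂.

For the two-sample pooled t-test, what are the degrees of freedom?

df = n₁ + n₂ − 2 = 12 + 21 − 2 = 31

degrees of freedom = 31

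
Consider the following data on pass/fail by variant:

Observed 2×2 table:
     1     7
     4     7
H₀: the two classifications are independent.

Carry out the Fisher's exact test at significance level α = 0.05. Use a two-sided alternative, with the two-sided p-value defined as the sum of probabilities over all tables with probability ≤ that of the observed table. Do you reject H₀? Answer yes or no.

Margins: r₁=8, r₂=11, c₁=5, c₂=14, n=19
p_obs = C(8,1)·C(11,4)/C(19,5); sum pmf over tables with pmf ≤ p_obs
p-value (two-sided) = 0.33781
At α=0.05: p ≥ α → fail to reject H₀

reject H₀: no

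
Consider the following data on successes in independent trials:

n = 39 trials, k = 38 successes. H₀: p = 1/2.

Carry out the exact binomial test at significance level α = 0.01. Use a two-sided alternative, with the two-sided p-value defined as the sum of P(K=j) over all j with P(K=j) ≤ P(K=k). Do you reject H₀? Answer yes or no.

Exact binomial: n=39, k=38, p₀=1/2=0.5000
P(X=j) = C(n,j)·p₀^j·(1−p₀)^(n−j); p = Σ P(X=j) over j with P(X=j) ≤ P(X=38)
p-value (two-sided) = 0.00000
At α=0.01: p < α → reject H₀

reject H₀: yes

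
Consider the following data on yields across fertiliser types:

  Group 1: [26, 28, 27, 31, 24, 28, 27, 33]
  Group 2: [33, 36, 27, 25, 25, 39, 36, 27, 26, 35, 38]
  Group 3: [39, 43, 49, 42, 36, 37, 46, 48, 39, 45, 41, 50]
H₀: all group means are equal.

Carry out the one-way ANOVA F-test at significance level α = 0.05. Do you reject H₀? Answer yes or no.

reject H₀: yes

Group means [28.00, 31.55, 42.92], grand mean 35.032
SSB = Σnᵢ(x̄ᵢ−x̄)² = 1275.324; SSW = ΣΣ(x−x̄ᵢ)² = 609.644
MSB = 1275.324/2 = 637.6619; MSW = 609.644/28 = 21.7730
F = MSB/MSW = 29.2868
df = (2, 28)
p-value (upper-tail) = 0.00000
At α=0.05: p < α → reject H₀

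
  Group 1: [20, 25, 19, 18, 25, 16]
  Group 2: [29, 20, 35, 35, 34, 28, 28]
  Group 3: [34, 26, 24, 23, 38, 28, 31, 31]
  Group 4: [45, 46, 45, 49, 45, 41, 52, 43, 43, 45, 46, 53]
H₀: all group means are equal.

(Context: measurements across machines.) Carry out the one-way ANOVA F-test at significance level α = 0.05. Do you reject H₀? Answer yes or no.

Group means [20.50, 29.86, 29.38, 46.08], grand mean 33.939
SSB = Σnᵢ(x̄ᵢ−x̄)² = 3136.730; SSW = ΣΣ(x−x̄ᵢ)² = 569.149
MSB = 3136.730/3 = 1045.5767; MSW = 569.149/29 = 19.6258
F = MSB/MSW = 53.2756
df = (3, 29)
p-value (upper-tail) = 0.00000
At α=0.05: p < α → reject H₀

reject H₀: yes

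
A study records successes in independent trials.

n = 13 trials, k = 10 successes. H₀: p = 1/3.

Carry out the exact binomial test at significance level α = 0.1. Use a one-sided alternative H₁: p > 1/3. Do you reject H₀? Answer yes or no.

reject H₀: yes

Exact binomial: n=13, k=10, p₀=1/3=0.3333
P(X≥10) from Σ C(n,i)·p₀^i·(1−p₀)^(n−i)
p-value (one-sided, H₁ greater) = 0.00165
At α=0.1: p < α → reject H₀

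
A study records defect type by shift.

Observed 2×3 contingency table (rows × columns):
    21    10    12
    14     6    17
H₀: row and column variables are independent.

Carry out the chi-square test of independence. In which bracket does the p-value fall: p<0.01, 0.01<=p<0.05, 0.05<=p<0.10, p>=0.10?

Row totals [43, 37], col totals [35, 16, 29], n=80
χ² = (21−18.81)²/18.81 + (10−8.60)²/8.60 + (12−15.59)²/15.59 + (14−16.19)²/16.19 + (6−7.40)²/7.40 + (17−13.41)²/13.41 = 2.8280
df = 2
p-value (upper-tail) = 0.24317
→ bracket: p>=0.10

p-value bracket: p>=0.10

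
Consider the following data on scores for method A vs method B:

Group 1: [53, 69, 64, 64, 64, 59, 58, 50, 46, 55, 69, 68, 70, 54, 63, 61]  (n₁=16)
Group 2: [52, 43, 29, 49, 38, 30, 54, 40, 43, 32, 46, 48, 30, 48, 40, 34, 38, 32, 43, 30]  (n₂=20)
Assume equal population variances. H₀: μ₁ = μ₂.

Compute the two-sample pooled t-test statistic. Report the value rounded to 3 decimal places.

test statistic = 7.970

x̄₁=60.438, s₁=7.266, n₁=16
x̄₂=39.950, s₂=7.964, n₂=20
s_p² = [15·7.266² + 19·7.964²]/34 = 58.7320
SE = √(s_p²·(1/16+1/20)) = 2.5705
t = (60.438−39.950)/2.5705 = 7.9703
df = 34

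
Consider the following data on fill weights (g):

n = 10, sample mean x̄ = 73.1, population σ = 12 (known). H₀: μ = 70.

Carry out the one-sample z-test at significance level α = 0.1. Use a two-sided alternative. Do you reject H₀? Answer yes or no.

reject H₀: no

SE = σ/√n = 12/√10 = 3.7947
z = (x̄−μ₀)/SE = (73.1−70)/3.7947 = 0.8169
p-value (two-sided) = 0.41397
At α=0.1: p ≥ α → fail to reject H₀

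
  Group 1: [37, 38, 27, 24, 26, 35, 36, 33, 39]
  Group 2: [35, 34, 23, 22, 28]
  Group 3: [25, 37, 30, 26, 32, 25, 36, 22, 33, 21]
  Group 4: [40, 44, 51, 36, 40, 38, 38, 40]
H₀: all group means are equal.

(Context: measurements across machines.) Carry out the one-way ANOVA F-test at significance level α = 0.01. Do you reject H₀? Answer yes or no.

Group means [32.78, 28.40, 28.70, 40.88], grand mean 32.844
SSB = Σnᵢ(x̄ᵢ−x̄)² = 786.488; SSW = ΣΣ(x−x̄ᵢ)² = 847.731
MSB = 786.488/3 = 262.1627; MSW = 847.731/28 = 30.2761
F = MSB/MSW = 8.6591
df = (3, 28)
p-value (upper-tail) = 0.00032
At α=0.01: p < α → reject H₀

reject H₀: yes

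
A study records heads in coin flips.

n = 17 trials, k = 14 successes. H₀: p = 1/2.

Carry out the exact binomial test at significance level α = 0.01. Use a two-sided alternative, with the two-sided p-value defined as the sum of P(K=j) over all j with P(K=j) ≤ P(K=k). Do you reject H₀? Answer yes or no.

reject H₀: no

Exact binomial: n=17, k=14, p₀=1/2=0.5000
P(X=j) = C(n,j)·p₀^j·(1−p₀)^(n−j); p = Σ P(X=j) over j with P(X=j) ≤ P(X=14)
p-value (two-sided) = 0.01273
At α=0.01: p ≥ α → fail to reject H₀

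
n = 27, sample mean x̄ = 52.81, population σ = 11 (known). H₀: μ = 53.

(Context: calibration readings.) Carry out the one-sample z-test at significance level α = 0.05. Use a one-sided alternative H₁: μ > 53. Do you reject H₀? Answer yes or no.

reject H₀: no

SE = σ/√n = 11/√27 = 2.1170
z = (x̄−μ₀)/SE = (52.81−53)/2.1170 = -0.0898
p-value (one-sided, H₁ greater) = 0.53576
At α=0.05: p ≥ α → fail to reject H₀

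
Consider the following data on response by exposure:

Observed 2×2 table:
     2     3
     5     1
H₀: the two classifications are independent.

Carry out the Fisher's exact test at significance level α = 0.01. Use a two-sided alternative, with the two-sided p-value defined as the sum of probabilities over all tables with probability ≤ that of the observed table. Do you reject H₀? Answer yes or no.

reject H₀: no

Margins: r₁=5, r₂=6, c₁=7, c₂=4, n=11
p_obs = C(5,2)·C(6,5)/C(11,7); sum pmf over tables with pmf ≤ p_obs
p-value (two-sided) = 0.24242
At α=0.01: p ≥ α → fail to reject H₀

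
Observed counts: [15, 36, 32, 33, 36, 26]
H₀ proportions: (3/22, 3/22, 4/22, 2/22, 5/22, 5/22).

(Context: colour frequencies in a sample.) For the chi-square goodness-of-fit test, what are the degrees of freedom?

df = k − 1 = 6 − 1 = 5

degrees of freedom = 5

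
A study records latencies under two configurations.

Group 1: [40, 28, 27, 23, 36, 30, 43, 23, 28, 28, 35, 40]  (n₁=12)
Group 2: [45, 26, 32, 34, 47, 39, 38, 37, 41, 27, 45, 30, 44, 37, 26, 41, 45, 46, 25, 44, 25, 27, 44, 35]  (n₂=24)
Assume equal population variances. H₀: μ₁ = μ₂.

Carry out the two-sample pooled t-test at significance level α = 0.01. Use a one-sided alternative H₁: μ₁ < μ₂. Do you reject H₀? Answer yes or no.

reject H₀: no

x̄₁=31.750, s₁=6.824, n₁=12
x̄₂=36.667, s₂=7.722, n₂=24
s_p² = [11·6.824² + 23·7.722²]/34 = 55.3995
SE = √(s_p²·(1/12+1/24)) = 2.6315
t = (31.750−36.667)/2.6315 = -1.8684
df = 34
p-value (one-sided, H₁ less) = 0.03517
At α=0.01: p ≥ α → fail to reject H₀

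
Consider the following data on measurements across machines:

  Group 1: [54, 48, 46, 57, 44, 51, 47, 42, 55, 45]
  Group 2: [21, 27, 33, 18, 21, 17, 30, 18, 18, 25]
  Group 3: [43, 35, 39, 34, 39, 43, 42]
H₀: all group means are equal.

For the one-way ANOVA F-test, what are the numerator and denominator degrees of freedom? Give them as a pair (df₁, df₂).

degrees of freedom = [2, 24]

k = 3 groups, N = 27 total
df = (k−1, N−k) = (3−1, 27−3) = (2, 24)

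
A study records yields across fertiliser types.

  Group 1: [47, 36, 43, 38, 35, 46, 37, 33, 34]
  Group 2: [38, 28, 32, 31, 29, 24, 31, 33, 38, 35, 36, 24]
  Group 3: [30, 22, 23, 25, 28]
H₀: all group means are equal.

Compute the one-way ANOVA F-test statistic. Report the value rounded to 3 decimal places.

test statistic = 13.340

Group means [38.78, 31.58, 25.60], grand mean 32.923
SSB = Σnᵢ(x̄ᵢ−x̄)² = 598.174; SSW = ΣΣ(x−x̄ᵢ)² = 515.672
MSB = 598.174/2 = 299.0870; MSW = 515.672/23 = 22.4205
F = MSB/MSW = 13.3399
df = (2, 23)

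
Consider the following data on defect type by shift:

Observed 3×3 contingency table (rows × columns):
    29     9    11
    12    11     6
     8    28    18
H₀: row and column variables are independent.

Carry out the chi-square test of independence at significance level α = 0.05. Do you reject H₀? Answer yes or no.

Row totals [49, 29, 54], col totals [49, 48, 35], n=132
χ² = (29−18.19)²/18.19 + (9−17.82)²/17.82 + (11−12.99)²/12.99 + (12−10.77)²/10.77 + (11−10.55)²/10.55 + (6−7.69)²/7.69 + (8−20.05)²/20.05 + (28−19.64)²/19.64 + (18−14.32)²/14.32 = 23.3744
df = 4
p-value (upper-tail) = 0.00011
At α=0.05: p < α → reject H₀

reject H₀: yes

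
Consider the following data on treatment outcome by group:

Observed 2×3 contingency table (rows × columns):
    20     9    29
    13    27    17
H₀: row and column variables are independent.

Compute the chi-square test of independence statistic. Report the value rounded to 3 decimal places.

Row totals [58, 57], col totals [33, 36, 46], n=115
χ² = (20−16.64)²/16.64 + (9−18.16)²/18.16 + (29−23.20)²/23.20 + (13−16.36)²/16.36 + (27−17.84)²/17.84 + (17−22.80)²/22.80 = 13.6076
df = 2

test statistic = 13.608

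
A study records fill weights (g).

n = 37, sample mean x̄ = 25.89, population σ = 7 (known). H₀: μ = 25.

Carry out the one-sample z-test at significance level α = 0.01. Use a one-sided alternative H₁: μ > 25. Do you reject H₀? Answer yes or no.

reject H₀: no

SE = σ/√n = 7/√37 = 1.1508
z = (x̄−μ₀)/SE = (25.89−25)/1.1508 = 0.7734
p-value (one-sided, H₁ greater) = 0.21965
At α=0.01: p ≥ α → fail to reject H₀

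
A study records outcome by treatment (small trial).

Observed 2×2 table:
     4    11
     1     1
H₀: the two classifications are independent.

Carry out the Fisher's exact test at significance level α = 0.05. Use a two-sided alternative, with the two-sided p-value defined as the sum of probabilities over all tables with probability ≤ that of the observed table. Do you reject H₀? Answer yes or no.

Margins: r₁=15, r₂=2, c₁=5, c₂=12, n=17
p_obs = C(15,4)·C(2,1)/C(17,5); sum pmf over tables with pmf ≤ p_obs
p-value (two-sided) = 0.51471
At α=0.05: p ≥ α → fail to reject H₀

reject H₀: no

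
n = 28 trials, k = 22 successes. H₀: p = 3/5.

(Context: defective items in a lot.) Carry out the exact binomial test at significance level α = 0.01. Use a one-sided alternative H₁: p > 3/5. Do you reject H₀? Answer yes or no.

Exact binomial: n=28, k=22, p₀=3/5=0.6000
P(X≥22) from Σ C(n,i)·p₀^i·(1−p₀)^(n−i)
p-value (one-sided, H₁ greater) = 0.03145
At α=0.01: p ≥ α → fail to reject H₀

reject H₀: no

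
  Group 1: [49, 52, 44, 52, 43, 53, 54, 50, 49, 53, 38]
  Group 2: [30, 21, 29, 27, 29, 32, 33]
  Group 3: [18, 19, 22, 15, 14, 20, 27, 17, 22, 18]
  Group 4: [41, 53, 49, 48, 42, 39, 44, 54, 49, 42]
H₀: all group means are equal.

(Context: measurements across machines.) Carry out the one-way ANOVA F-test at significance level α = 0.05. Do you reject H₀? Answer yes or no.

reject H₀: yes

Group means [48.82, 28.71, 19.20, 46.10], grand mean 36.605
SSB = Σnᵢ(x̄ᵢ−x̄)² = 6007.514; SSW = ΣΣ(x−x̄ᵢ)² = 725.565
MSB = 6007.514/3 = 2002.5047; MSW = 725.565/34 = 21.3401
F = MSB/MSW = 93.8374
df = (3, 34)
p-value (upper-tail) = 0.00000
At α=0.05: p < α → reject H₀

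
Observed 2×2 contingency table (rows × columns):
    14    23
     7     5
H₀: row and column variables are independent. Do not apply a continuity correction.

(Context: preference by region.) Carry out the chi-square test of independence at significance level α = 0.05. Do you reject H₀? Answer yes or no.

reject H₀: no

Row totals [37, 12], col totals [21, 28], n=49
χ² = (14−15.86)²/15.86 + (23−21.14)²/21.14 + (7−5.14)²/5.14 + (5−6.86)²/6.86 = 1.5542
df = 1
p-value (upper-tail) = 0.21251
At α=0.05: p ≥ α → fail to reject H₀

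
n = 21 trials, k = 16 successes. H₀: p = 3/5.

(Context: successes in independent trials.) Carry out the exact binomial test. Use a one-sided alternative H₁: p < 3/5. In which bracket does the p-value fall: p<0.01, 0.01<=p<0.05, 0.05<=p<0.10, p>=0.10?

Exact binomial: n=21, k=16, p₀=3/5=0.6000
P(X≤16) from Σ C(n,i)·p₀^i·(1−p₀)^(n−i)
p-value (one-sided, H₁ less) = 0.96304
→ bracket: p>=0.10

p-value bracket: p>=0.10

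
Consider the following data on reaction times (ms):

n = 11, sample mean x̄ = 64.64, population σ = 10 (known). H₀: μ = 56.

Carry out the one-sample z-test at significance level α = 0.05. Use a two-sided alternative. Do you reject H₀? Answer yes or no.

SE = σ/√n = 10/√11 = 3.0151
z = (x̄−μ₀)/SE = (64.64−56)/3.0151 = 2.8656
p-value (two-sided) = 0.00416
At α=0.05: p < α → reject H₀

reject H₀: yes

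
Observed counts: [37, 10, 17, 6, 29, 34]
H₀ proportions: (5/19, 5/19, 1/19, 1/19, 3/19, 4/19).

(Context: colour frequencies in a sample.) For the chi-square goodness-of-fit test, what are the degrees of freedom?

degrees of freedom = 5

df = k − 1 = 6 − 1 = 5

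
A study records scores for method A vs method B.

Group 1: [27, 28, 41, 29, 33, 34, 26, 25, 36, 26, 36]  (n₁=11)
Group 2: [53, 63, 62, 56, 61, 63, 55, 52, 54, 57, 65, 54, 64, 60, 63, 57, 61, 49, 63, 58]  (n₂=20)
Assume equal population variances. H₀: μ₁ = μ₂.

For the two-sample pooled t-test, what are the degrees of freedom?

df = n₁ + n₂ − 2 = 11 + 20 − 2 = 29

degrees of freedom = 29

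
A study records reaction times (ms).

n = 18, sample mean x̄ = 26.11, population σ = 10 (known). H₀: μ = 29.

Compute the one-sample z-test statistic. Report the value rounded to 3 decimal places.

SE = σ/√n = 10/√18 = 2.3570
z = (x̄−μ₀)/SE = (26.11−29)/2.3570 = -1.2261

test statistic = -1.226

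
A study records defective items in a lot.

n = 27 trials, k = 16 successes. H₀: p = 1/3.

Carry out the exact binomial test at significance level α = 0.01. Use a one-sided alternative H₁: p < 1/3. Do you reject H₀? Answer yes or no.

reject H₀: no

Exact binomial: n=27, k=16, p₀=1/3=0.3333
P(X≤16) from Σ C(n,i)·p₀^i·(1−p₀)^(n−i)
p-value (one-sided, H₁ less) = 0.99846
At α=0.01: p ≥ α → fail to reject H₀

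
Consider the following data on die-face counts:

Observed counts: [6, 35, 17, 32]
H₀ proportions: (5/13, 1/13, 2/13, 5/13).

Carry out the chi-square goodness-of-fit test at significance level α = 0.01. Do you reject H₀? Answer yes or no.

n = 90; E_i = n·p_i = [34.62, 6.92, 13.85, 34.62]
χ² = (6−34.62)²/34.62 + (35−6.92)²/6.92 + (17−13.85)²/13.85 + (32−34.62)²/34.62 = 138.4389
df = 3
p-value (upper-tail) = 0.00000
At α=0.01: p < α → reject H₀

reject H₀: yes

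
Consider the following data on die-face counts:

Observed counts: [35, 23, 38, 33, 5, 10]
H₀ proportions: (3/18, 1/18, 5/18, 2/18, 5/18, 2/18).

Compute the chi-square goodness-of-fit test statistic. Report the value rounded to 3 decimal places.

n = 144; E_i = n·p_i = [24.00, 8.00, 40.00, 16.00, 40.00, 16.00]
χ² = (35−24.00)²/24.00 + (23−8.00)²/8.00 + (38−40.00)²/40.00 + (33−16.00)²/16.00 + (5−40.00)²/40.00 + (10−16.00)²/16.00 = 84.2042
df = 5

test statistic = 84.204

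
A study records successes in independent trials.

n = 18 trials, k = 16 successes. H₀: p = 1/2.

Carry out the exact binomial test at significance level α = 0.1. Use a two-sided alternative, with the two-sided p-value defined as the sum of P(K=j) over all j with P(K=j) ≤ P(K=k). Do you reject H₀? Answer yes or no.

reject H₀: yes

Exact binomial: n=18, k=16, p₀=1/2=0.5000
P(X=j) = C(n,j)·p₀^j·(1−p₀)^(n−j); p = Σ P(X=j) over j with P(X=j) ≤ P(X=16)
p-value (two-sided) = 0.00131
At α=0.1: p < α → reject H₀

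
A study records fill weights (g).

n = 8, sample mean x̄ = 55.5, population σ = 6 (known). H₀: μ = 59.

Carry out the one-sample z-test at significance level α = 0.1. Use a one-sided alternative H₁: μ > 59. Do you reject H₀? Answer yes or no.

SE = σ/√n = 6/√8 = 2.1213
z = (x̄−μ₀)/SE = (55.5−59)/2.1213 = -1.6499
p-value (one-sided, H₁ greater) = 0.95052
At α=0.1: p ≥ α → fail to reject H₀

reject H₀: no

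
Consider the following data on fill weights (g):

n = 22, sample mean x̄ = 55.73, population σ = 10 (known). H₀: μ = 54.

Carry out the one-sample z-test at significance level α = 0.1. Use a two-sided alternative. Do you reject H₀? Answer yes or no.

reject H₀: no

SE = σ/√n = 10/√22 = 2.1320
z = (x̄−μ₀)/SE = (55.73−54)/2.1320 = 0.8114
p-value (two-sided) = 0.41711
At α=0.1: p ≥ α → fail to reject H₀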